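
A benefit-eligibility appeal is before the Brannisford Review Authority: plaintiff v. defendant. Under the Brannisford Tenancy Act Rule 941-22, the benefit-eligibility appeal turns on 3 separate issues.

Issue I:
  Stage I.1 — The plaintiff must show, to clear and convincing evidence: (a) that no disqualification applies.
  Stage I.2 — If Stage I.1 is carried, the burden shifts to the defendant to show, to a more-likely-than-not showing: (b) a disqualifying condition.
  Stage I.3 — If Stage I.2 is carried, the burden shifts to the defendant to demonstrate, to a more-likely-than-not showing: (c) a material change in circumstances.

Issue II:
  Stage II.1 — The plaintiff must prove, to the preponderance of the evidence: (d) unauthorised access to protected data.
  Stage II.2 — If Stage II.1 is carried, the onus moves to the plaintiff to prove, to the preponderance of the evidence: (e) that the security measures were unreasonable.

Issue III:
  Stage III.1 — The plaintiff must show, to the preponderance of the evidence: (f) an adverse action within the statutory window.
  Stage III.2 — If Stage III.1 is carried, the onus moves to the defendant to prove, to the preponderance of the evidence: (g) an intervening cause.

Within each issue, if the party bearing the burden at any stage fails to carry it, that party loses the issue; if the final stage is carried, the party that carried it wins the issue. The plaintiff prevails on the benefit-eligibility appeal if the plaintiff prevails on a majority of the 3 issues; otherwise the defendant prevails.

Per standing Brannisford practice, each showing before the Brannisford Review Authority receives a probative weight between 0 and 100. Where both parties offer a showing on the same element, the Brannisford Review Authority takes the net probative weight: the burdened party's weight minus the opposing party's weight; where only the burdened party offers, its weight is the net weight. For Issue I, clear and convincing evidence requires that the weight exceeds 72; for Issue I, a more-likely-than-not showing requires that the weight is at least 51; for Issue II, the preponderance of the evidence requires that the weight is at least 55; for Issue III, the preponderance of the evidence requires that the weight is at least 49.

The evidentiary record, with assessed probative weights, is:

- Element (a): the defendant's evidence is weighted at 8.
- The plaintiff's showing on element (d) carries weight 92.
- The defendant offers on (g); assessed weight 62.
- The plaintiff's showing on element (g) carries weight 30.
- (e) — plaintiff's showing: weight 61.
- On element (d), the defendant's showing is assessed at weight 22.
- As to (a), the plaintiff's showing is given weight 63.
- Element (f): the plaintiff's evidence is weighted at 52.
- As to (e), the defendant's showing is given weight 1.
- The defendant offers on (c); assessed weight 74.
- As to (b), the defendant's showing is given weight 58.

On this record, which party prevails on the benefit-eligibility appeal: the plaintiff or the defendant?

— Issue I —
Stage I.1 — burden on plaintiff; standard: clear and convincing evidence (weight exceeds 72).
    (a): 63 − 8 = 55 ≤ 72 [not met]
  Not every element is met, so the plaintiff fails to carry Stage I.1.
The defendant prevails on this issue.
— Issue II —
At Stage II.1 the plaintiff must meet the preponderance of the evidence (weight is at least 55): on (d) the weight is 92 less the opposing 22 gives net 70, which does reach 55, so (d) meets the standard.
  Stage II.1 is satisfied; the plaintiff continues to bear the burden.
At Stage II.2 the plaintiff must meet the preponderance of the evidence (weight is at least 55): on (e) the weight is 61 less the opposing 1 gives net 60, ≥ 55, so (e) meets the standard.
  All elements met at the final stage.
All stages carried — the plaintiff prevails on this issue.
— Issue III —
Stage III.1 (plaintiff, the preponderance of the evidence, weight is at least 49): (f) 52 ≥ 49 — meets.
  Stage III.1 carried; the burden shifts to the defendant.
Stage III.2 (defendant, the preponderance of the evidence, weight is at least 49): (g) net 62−30=32 < 49 — fails.
  Not every element is met, so the defendant fails to carry Stage III.2.
The analysis ends at Stage III.2; the plaintiff prevails on this issue.
Per-issue: Issue I → defendant; Issue II → plaintiff; Issue III → plaintiff. The plaintiff must prevail on a majority of issues; overall, the plaintiff prevails.

plaintiff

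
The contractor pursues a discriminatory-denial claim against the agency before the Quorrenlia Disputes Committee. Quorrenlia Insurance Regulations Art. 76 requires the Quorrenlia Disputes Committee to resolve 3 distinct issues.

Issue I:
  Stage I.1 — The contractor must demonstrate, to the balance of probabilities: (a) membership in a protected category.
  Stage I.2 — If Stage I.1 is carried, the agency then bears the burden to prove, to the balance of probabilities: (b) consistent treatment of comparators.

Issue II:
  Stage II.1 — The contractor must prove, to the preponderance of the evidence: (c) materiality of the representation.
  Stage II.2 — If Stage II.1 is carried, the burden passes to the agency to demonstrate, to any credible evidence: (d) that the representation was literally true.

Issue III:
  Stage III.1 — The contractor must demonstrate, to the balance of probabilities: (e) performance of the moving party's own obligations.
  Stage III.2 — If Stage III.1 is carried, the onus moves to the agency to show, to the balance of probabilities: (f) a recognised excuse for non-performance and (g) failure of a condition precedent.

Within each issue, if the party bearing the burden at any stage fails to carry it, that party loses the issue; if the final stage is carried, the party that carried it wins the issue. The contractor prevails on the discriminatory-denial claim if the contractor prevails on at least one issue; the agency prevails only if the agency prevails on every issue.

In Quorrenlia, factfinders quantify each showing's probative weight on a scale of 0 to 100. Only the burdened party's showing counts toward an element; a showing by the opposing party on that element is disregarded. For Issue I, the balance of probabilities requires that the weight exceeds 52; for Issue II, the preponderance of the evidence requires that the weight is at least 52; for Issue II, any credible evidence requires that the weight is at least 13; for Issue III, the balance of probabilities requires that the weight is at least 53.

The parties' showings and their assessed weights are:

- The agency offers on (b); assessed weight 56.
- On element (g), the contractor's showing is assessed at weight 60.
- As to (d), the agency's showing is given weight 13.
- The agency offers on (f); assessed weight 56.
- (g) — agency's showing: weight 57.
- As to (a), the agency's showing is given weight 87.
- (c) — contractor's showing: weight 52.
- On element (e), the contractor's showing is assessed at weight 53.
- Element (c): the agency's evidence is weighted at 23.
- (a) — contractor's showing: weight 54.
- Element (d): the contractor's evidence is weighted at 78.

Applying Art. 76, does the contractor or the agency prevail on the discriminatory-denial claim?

— Issue I —
Stage I.1 — burden on contractor; standard: the balance of probabilities (weight exceeds 52).
    (a): 54 (agency's 87 disregarded) > 52 [met]
  All elements met. The burden passes to the agency.
Stage I.2 — burden on agency; standard: the balance of probabilities (weight exceeds 52).
    (b): 56 > 52 [met]
  All elements met at the final stage.
All stages carried — the agency prevails on this issue.
— Issue II —
At Stage II.1 the contractor must meet the preponderance of the evidence (weight is at least 52): on (c) the weight is 52 (the agency's 23 is given no effect), ≥ 52, so (c) meets the standard.
  All elements met. The burden passes to the agency.
At Stage II.2 the agency must meet any credible evidence (weight is at least 13): on (d) the weight is 13 (the contractor's 78 is given no effect), ≥ 13, so (d) meets the standard.
  Stage II.2 carried; the final stage is satisfied.
All stages carried — the agency prevails on this issue.
— Issue III —
Stage III.1 (contractor, the balance of probabilities, weight is at least 53): (e) 53 ≥ 53 — meets.
  All elements met. The burden passes to the agency.
Stage III.2 (agency, the balance of probabilities, weight is at least 53): (f) 56 ≥ 53 — meets; (g) 57 (contractor's 60 disregarded) ≥ 53 — meets.
  Stage III.2 carried; the final stage is satisfied.
All stages carried — the agency prevails on this issue.
Per-issue: Issue I → agency; Issue II → agency; Issue III → agency. The contractor must prevail on at least one issue; overall, the agency prevails.

agency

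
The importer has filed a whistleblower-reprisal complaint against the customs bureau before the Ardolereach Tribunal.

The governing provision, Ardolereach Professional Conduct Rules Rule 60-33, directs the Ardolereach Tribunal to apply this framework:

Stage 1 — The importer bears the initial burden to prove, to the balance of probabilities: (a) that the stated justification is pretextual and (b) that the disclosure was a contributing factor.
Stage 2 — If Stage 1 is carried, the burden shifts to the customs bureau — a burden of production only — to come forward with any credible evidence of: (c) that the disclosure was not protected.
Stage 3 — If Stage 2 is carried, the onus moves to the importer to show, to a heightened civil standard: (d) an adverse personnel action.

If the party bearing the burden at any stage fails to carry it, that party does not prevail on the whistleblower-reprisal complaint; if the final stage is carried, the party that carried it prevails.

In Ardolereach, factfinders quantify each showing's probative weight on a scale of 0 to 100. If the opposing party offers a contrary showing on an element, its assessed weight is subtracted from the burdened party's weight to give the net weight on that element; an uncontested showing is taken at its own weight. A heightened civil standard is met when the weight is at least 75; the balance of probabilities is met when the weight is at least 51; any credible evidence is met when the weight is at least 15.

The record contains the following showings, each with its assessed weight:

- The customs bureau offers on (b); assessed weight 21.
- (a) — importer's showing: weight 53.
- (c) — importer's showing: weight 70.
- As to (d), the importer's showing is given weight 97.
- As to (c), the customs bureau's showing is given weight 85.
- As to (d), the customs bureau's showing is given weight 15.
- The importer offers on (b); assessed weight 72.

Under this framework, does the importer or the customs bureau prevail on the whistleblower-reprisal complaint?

At Stage 1 the importer must meet the balance of probabilities (weight is at least 51): on (a) the weight is 53, ≥ 51, so (a) meets the standard; on (b) the weight is 72 less the opposing 21 gives net 51, which does reach 51, so (b) meets the standard.
  Stage 1 carried; the burden shifts to the customs bureau.
At Stage 2 the customs bureau must meet any credible evidence (weight is at least 15): on (c) the weight is 85 less the opposing 70 gives net 15, ≥ 15, so (c) meets the standard.
  All elements met. The burden passes to the importer.
At Stage 3 the importer must meet a heightened civil standard (weight is at least 75): on (d) the weight is 97 less the opposing 15 gives net 82, which does reach 75, so (d) meets the standard.
  The importer carries the last stage.
Every stage carried; the importer prevails.

importer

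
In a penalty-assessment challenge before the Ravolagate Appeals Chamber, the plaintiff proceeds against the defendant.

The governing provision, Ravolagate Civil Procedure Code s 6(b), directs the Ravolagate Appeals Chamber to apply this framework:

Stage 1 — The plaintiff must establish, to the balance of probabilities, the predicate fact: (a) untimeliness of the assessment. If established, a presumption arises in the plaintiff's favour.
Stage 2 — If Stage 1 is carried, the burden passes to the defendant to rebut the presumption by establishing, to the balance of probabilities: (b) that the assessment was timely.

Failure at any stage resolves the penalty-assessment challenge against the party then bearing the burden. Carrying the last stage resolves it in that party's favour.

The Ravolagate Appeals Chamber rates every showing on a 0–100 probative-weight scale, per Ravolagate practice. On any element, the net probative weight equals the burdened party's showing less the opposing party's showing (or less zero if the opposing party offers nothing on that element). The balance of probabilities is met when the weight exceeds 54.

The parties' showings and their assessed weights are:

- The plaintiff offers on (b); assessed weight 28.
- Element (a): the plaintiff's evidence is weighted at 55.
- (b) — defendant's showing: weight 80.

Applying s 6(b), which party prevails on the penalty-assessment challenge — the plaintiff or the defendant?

At Stage 1 the plaintiff must meet the balance of probabilities (weight exceeds 54): on (a) the weight is 55, > 54, so (a) meets the standard.
  All elements met. The burden passes to the defendant.
At Stage 2 the defendant must meet the balance of probabilities (weight exceeds 54): on (b) the weight is 80 less the opposing 28 gives net 52, which does not exceed 54, so (b) does not meet the standard.
  Stage 2 not carried; the defendant fails its burden.
The analysis ends at Stage 2; the plaintiff prevails.

plaintiff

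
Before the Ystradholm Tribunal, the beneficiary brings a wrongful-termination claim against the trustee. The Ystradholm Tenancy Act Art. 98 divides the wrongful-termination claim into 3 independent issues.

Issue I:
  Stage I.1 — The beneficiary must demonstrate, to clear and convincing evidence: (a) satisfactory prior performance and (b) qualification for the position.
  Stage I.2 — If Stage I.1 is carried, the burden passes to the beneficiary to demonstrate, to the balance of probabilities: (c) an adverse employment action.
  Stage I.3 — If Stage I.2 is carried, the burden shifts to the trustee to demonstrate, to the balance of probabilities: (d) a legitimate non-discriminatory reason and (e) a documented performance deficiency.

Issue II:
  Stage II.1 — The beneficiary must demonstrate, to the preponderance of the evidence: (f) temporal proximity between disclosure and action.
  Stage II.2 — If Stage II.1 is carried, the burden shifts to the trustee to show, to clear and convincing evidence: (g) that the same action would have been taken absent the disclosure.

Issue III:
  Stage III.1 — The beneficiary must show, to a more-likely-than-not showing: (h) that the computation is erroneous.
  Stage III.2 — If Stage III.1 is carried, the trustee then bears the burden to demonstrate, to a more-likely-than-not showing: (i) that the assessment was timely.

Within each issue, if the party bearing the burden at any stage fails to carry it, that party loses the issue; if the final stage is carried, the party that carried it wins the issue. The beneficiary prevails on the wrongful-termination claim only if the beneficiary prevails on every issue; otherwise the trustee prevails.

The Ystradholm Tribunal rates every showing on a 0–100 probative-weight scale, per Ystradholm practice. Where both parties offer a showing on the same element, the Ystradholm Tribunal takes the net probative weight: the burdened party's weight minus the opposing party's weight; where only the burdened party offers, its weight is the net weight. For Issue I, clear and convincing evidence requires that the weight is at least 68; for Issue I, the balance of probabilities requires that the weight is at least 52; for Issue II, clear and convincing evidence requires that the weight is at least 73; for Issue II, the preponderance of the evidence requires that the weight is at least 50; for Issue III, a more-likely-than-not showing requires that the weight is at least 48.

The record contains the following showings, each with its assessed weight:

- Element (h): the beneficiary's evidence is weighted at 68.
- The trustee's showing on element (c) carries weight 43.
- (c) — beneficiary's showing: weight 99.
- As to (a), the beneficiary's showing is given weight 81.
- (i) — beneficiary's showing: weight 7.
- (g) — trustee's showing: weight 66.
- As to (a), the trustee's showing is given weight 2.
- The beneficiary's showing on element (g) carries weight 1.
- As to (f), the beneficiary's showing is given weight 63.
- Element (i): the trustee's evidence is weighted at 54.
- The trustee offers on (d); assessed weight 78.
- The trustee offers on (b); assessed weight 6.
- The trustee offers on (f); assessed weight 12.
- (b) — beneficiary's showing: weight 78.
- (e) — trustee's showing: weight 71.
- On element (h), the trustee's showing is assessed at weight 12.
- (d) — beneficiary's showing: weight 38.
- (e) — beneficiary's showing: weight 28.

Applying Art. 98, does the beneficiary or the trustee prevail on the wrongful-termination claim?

beneficiary

— Issue I —
Stage I.1 — burden on beneficiary; standard: clear and convincing evidence (weight is at least 68).
    (a): 81 − 2 = 79 ≥ 68 [met]
    (b): 78 − 6 = 72 ≥ 68 [met]
  Stage I.1 carried; the burden remains with the beneficiary.
Stage I.2 — burden on beneficiary; standard: the balance of probabilities (weight is at least 52).
    (c): 99 − 43 = 56 ≥ 52 [met]
  The beneficiary carries Stage I.2; the trustee now bears the burden.
Stage I.3 — burden on trustee; standard: the balance of probabilities (weight is at least 52).
    (d): 78 − 38 = 40 < 52 [not met]
    (e): 71 − 28 = 43 < 52 [not met]
  The trustee does not carry Stage I.3.
So the beneficiary prevails on this issue.
— Issue II —
Stage II.1 — burden on beneficiary; standard: the preponderance of the evidence (weight is at least 50).
    (f): 63 − 12 = 51 ≥ 50 [met]
  Stage II.1 is satisfied; the onus moves to the trustee.
Stage II.2 — burden on trustee; standard: clear and convincing evidence (weight is at least 73).
    (g): 66 − 1 = 65 < 73 [not met]
  The trustee does not carry Stage II.2.
The analysis ends at Stage II.2; the beneficiary prevails on this issue.
— Issue III —
Stage III.1 (beneficiary, a more-likely-than-not showing, weight is at least 48): (h) net 68−12=56 ≥ 48 — meets.
  Stage III.1 is satisfied; the onus moves to the trustee.
Stage III.2 (trustee, a more-likely-than-not showing, weight is at least 48): (i) net 54−7=47 < 48 — fails.
  Not every element is met, so the trustee fails to carry Stage III.2.
The beneficiary prevails on this issue.
Per-issue: Issue I → beneficiary; Issue II → beneficiary; Issue III → beneficiary. The beneficiary must prevail on every issue; overall, the beneficiary prevails.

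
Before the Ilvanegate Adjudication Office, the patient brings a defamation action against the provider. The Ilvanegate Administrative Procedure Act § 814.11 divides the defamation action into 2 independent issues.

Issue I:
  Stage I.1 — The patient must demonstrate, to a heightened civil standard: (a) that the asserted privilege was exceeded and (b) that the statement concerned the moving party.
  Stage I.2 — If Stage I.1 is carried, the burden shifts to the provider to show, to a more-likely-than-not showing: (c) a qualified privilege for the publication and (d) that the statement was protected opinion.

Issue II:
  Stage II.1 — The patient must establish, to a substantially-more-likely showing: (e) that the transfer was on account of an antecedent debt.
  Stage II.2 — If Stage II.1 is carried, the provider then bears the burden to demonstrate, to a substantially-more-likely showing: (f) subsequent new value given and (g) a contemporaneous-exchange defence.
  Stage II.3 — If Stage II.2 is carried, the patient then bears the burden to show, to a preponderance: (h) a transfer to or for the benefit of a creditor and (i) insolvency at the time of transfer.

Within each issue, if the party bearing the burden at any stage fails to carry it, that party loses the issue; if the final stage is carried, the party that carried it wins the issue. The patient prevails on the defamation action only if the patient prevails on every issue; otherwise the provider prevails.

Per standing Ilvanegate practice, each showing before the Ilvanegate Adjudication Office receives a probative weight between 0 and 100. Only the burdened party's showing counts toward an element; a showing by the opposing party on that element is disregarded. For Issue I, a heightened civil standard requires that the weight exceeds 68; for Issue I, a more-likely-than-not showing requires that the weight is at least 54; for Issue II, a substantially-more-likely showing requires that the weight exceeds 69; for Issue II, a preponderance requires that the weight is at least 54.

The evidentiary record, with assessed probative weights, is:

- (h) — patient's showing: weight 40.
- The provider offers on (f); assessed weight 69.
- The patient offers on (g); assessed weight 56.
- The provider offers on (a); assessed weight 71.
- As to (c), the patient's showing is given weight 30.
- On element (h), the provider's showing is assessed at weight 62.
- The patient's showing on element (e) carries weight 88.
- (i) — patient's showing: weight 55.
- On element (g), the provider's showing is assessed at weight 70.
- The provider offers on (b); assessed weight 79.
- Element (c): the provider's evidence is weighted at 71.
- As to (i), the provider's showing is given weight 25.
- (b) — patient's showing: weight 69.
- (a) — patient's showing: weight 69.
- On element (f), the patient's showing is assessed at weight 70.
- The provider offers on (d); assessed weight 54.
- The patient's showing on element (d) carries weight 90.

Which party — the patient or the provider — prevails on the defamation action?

— Issue I —
At Stage I.1 the patient must meet a heightened civil standard (weight exceeds 68): on (a) the weight is 69 (the provider's 71 is given no effect), > 68, so (a) meets the standard; on (b) the weight is 69 (the provider's 79 is given no effect), which does exceed 68, so (b) meets the standard.
  Stage I.1 carried; the burden shifts to the provider.
At Stage I.2 the provider must meet a more-likely-than-not showing (weight is at least 54): on (c) the weight is 71 (the patient's 30 is given no effect), which does reach 54, so (c) meets the standard; on (d) the weight is 54 (the patient's 90 is given no effect), which does reach 54, so (d) meets the standard.
  Stage I.2 carried; the final stage is satisfied.
Every stage carried; the provider prevails on this issue.
— Issue II —
Stage II.1 — burden on patient; standard: a substantially-more-likely showing (weight exceeds 69).
    (e): 88 > 69 [met]
  The patient carries Stage II.1; the provider now bears the burden.
Stage II.2 — burden on provider; standard: a substantially-more-likely showing (weight exceeds 69).
    (f): 69 (patient's 70 disregarded) ≤ 69 [not met]
    (g): 70 (patient's 56 disregarded) > 69 [met]
  The provider does not carry Stage II.2.
The patient prevails on this issue.
Per-issue: Issue I → provider; Issue II → patient. The patient must prevail on every issue; overall, the provider prevails.

provider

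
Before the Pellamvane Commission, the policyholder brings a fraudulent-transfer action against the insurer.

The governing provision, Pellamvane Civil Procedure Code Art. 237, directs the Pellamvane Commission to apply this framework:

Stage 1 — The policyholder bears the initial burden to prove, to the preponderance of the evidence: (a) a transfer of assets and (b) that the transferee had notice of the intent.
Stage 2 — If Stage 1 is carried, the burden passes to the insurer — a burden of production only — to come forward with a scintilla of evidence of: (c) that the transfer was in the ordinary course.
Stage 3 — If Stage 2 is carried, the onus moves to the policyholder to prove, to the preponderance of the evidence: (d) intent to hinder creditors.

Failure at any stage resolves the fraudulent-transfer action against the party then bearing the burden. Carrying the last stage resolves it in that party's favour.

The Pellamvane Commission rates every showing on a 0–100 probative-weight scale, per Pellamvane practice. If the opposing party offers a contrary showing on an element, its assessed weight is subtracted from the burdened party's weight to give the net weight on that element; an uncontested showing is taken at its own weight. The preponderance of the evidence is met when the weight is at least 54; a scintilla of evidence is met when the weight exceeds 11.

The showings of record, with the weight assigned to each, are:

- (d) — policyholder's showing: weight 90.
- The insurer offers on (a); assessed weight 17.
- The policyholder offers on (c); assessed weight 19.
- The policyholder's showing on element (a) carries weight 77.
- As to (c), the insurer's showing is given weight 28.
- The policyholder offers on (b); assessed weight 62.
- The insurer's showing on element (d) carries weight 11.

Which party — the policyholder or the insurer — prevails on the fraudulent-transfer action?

Stage 1 — burden on policyholder; standard: the preponderance of the evidence (weight is at least 54).
    (a): 77 − 17 = 60 ≥ 54 [met]
    (b): 62 ≥ 54 [met]
  All elements met. The burden passes to the insurer.
Stage 2 — burden on insurer; standard: a scintilla of evidence (weight exceeds 11).
    (c): 28 − 19 = 9 ≤ 11 [not met]
  The insurer does not carry Stage 2.
The policyholder prevails.

policyholder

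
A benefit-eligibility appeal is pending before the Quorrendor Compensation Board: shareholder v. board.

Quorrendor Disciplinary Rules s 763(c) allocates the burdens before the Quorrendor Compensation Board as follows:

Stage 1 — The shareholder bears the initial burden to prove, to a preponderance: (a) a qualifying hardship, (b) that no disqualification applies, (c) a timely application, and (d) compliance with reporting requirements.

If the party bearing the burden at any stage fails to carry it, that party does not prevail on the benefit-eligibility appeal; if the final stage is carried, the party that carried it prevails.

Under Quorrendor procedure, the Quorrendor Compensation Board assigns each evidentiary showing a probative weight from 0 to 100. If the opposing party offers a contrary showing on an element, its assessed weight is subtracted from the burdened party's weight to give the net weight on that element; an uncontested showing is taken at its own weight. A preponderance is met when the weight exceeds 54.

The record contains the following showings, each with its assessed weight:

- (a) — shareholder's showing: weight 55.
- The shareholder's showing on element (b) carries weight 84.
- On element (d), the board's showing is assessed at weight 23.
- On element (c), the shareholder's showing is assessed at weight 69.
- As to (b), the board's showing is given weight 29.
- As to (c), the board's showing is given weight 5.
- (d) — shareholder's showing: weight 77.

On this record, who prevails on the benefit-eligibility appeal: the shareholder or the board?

Stage 1 (shareholder, a preponderance, weight exceeds 54): (a) 55 > 54 — meets; (b) net 84−29=55 > 54 — meets; (c) net 69−5=64 > 54 — meets; (d) net 77−23=54 ≤ 54 — fails.
  Stage 1 not carried; the shareholder fails its burden.
So the board prevails.

board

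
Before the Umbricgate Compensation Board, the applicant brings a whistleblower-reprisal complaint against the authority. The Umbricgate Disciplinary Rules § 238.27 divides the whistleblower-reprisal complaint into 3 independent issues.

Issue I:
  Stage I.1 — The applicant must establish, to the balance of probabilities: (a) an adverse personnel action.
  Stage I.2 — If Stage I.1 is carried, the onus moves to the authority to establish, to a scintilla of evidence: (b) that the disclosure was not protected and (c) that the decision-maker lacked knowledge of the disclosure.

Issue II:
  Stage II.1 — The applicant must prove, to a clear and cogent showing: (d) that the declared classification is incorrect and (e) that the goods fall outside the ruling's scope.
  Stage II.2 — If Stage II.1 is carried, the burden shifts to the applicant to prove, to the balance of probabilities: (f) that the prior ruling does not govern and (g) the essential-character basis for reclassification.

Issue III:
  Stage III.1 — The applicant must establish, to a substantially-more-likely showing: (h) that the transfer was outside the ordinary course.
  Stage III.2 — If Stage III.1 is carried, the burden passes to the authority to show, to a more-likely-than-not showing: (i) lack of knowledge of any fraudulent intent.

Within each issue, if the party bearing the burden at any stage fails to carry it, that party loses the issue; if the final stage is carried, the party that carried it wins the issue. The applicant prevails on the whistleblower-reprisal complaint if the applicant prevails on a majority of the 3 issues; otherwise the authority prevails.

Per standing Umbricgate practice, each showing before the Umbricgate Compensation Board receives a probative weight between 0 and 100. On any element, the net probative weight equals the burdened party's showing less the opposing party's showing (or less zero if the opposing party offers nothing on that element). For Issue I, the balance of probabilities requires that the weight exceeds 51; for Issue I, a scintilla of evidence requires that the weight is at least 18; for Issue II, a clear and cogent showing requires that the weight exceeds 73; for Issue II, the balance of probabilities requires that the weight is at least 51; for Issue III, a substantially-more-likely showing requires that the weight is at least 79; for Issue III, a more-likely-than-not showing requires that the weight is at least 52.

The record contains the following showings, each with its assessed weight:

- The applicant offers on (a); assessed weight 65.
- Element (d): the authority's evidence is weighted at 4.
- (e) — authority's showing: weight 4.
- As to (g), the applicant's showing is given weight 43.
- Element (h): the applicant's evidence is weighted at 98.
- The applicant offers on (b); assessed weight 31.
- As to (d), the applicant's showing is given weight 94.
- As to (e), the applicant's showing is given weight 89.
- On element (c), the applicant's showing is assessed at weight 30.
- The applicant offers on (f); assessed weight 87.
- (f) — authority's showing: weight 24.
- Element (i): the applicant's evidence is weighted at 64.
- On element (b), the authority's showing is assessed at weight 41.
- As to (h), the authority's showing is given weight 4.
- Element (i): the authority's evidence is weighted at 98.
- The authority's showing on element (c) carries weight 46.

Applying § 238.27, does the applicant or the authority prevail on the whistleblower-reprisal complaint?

applicant

— Issue I —
Stage I.1 (applicant, the balance of probabilities, weight exceeds 51): (a) 65 > 51 — meets.
  Stage I.1 is satisfied; the onus moves to the authority.
Stage I.2 (authority, a scintilla of evidence, weight is at least 18): (b) net 41−31=10 < 18 — fails; (c) net 46−30=16 < 18 — fails.
  The authority does not carry Stage I.2.
So the applicant prevails on this issue.
— Issue II —
Stage II.1 (applicant, a clear and cogent showing, weight exceeds 73): (d) net 94−4=90 > 73 — meets; (e) net 89−4=85 > 73 — meets.
  All elements met. The applicant retains the burden for Stage II.2.
Stage II.2 (applicant, the balance of probabilities, weight is at least 51): (f) net 87−24=63 ≥ 51 — meets; (g) 43 < 51 — fails.
  Not every element is met, so the applicant fails to carry Stage II.2.
The authority prevails on this issue.
— Issue III —
At Stage III.1 the applicant must meet a substantially-more-likely showing (weight is at least 79): on (h) the weight is 98 less the opposing 4 gives net 94, ≥ 79, so (h) meets the standard.
  The applicant carries Stage III.1; the authority now bears the burden.
At Stage III.2 the authority must meet a more-likely-than-not showing (weight is at least 52): on (i) the weight is 98 less the opposing 64 gives net 34, which does not reach 52, so (i) does not meet the standard.
  Stage III.2 not carried; the authority fails its burden.
The applicant prevails on this issue.
Per-issue: Issue I → applicant; Issue II → authority; Issue III → applicant. The applicant must prevail on a majority of issues; overall, the applicant prevails.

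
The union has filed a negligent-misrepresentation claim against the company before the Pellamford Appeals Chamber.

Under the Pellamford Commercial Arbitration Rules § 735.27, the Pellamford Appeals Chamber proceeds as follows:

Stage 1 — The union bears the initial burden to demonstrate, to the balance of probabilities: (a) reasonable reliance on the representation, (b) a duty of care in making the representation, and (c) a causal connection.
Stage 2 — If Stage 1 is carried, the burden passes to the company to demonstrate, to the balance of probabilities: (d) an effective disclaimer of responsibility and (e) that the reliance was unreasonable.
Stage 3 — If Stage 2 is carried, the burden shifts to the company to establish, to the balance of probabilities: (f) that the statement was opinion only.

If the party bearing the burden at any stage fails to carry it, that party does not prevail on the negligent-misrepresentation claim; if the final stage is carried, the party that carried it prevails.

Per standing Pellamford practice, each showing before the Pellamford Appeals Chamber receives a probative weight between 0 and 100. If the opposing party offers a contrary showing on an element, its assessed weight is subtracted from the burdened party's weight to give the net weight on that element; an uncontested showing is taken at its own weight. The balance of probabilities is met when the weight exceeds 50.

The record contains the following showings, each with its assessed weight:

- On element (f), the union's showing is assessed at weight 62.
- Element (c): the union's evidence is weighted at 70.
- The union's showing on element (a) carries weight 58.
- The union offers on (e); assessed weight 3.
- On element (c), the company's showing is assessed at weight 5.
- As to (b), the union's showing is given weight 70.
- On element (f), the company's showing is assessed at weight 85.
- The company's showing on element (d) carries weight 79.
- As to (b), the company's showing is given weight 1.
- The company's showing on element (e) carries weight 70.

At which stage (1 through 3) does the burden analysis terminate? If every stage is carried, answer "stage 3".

stage 3

At Stage 1 the union must meet the balance of probabilities (weight exceeds 50): on (a) the weight is 58, which does exceed 50, so (a) meets the standard; on (b) the weight is 70 less the opposing 1 gives net 69, > 50, so (b) meets the standard; on (c) the weight is 70 less the opposing 5 gives net 65, which does exceed 50, so (c) meets the standard.
  The union carries Stage 1; the company now bears the burden.
At Stage 2 the company must meet the balance of probabilities (weight exceeds 50): on (d) the weight is 79, which does exceed 50, so (d) meets the standard; on (e) the weight is 70 less the opposing 3 gives net 67, which does exceed 50, so (e) meets the standard.
  Stage 2 is satisfied; the company continues to bear the burden.
At Stage 3 the company must meet the balance of probabilities (weight exceeds 50): on (f) the weight is 85 less the opposing 62 gives net 23, which does not exceed 50, so (f) does not meet the standard.
  Not every element is met, so the company fails to carry Stage 3.
The union prevails.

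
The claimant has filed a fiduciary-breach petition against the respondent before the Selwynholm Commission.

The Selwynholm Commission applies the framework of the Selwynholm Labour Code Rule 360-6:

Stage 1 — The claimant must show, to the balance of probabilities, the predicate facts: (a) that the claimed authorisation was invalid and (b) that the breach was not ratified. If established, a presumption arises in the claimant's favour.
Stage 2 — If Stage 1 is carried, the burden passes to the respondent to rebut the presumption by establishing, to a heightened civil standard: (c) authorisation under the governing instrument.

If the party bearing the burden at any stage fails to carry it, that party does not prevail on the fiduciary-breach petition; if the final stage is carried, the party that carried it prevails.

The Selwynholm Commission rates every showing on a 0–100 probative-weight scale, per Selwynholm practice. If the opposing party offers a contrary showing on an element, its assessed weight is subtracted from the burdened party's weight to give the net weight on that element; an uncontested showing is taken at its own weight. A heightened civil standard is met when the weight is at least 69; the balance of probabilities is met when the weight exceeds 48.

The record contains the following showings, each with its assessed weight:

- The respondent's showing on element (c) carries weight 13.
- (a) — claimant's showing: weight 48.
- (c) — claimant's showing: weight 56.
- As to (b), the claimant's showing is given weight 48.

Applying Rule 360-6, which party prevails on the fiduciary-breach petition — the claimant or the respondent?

At Stage 1 the claimant must meet the balance of probabilities (weight exceeds 48): on (a) the weight is 48, which does not exceed 48, so (a) does not meet the standard; on (b) the weight is 48, which does not exceed 48, so (b) does not meet the standard.
  The claimant does not carry Stage 1.
The respondent prevails.

respondent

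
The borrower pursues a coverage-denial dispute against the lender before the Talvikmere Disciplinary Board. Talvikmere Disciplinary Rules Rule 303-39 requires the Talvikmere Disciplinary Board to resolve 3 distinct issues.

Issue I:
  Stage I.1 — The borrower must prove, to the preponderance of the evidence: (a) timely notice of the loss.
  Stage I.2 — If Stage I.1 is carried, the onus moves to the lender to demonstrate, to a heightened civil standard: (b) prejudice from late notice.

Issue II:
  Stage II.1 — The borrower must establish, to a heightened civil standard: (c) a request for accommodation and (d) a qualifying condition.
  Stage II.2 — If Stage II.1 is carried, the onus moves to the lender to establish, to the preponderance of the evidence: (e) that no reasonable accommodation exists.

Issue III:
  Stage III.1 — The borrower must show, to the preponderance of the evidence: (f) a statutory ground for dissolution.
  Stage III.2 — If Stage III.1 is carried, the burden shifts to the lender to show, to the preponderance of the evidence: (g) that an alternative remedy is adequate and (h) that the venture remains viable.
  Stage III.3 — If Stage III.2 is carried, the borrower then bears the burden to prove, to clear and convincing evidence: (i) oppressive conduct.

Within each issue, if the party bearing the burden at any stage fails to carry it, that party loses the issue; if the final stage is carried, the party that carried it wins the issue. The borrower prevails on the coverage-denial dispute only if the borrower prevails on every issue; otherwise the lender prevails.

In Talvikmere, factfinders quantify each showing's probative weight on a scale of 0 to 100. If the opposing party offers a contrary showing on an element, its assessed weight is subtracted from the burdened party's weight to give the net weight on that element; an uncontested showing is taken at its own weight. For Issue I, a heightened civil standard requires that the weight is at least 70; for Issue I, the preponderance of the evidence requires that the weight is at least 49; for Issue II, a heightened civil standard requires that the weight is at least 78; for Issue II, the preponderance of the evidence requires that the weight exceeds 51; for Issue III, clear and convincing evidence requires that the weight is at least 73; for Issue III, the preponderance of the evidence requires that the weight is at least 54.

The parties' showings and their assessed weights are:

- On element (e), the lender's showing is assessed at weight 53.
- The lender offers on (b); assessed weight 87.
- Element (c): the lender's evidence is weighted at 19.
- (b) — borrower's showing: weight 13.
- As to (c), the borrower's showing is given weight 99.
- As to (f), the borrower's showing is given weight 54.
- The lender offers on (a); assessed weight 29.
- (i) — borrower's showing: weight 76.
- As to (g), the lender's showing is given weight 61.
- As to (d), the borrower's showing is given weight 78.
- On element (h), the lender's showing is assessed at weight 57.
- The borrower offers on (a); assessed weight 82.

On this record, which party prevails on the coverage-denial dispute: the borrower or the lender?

— Issue I —
At Stage I.1 the borrower must meet the preponderance of the evidence (weight is at least 49): on (a) the weight is 82 less the opposing 29 gives net 53, which does reach 49, so (a) meets the standard.
  All elements met. The burden passes to the lender.
At Stage I.2 the lender must meet a heightened civil standard (weight is at least 70): on (b) the weight is 87 less the opposing 13 gives net 74, ≥ 70, so (b) meets the standard.
  All elements met at the final stage.
With every stage satisfied, the lender prevails on this issue.
— Issue II —
Stage II.1 (borrower, a heightened civil standard, weight is at least 78): (c) net 99−19=80 ≥ 78 — meets; (d) 78 ≥ 78 — meets.
  Stage II.1 is satisfied; the onus moves to the lender.
Stage II.2 (lender, the preponderance of the evidence, weight exceeds 51): (e) 53 > 51 — meets.
  All elements met at the final stage.
All stages carried — the lender prevails on this issue.
— Issue III —
At Stage III.1 the borrower must meet the preponderance of the evidence (weight is at least 54): on (f) the weight is 54, ≥ 54, so (f) meets the standard.
  The borrower carries Stage III.1; the lender now bears the burden.
At Stage III.2 the lender must meet the preponderance of the evidence (weight is at least 54): on (g) the weight is 61, ≥ 54, so (g) meets the standard; on (h) the weight is 57, which does reach 54, so (h) meets the standard.
  All elements met. The burden passes to the borrower.
At Stage III.3 the borrower must meet clear and convincing evidence (weight is at least 73): on (i) the weight is 76, which does reach 73, so (i) meets the standard.
  Stage III.3 carried; the final stage is satisfied.
All stages carried — the borrower prevails on this issue.
Per-issue: Issue I → lender; Issue II → lender; Issue III → borrower. The borrower must prevail on every issue; overall, the lender prevails.

lender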